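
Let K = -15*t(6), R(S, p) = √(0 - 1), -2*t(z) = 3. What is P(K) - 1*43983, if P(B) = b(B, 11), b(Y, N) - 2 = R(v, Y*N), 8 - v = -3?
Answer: -43981 + I ≈ -43981.0 + 1.0*I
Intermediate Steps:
v = 11 (v = 8 - 1*(-3) = 8 + 3 = 11)
t(z) = -3/2 (t(z) = -½*3 = -3/2)
R(S, p) = I (R(S, p) = √(-1) = I)
b(Y, N) = 2 + I
K = 45/2 (K = -15*(-3/2) = 45/2 ≈ 22.500)
P(B) = 2 + I
P(K) - 1*43983 = (2 + I) - 1*43983 = (2 + I) - 43983 = -43981 + I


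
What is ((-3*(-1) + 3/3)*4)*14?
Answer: 224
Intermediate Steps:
((-3*(-1) + 3/3)*4)*14 = ((3 + 3*(⅓))*4)*14 = ((3 + 1)*4)*14 = (4*4)*14 = 16*14 = 224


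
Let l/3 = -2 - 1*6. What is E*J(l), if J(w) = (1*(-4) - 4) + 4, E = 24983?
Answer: -99932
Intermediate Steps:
l = -24 (l = 3*(-2 - 1*6) = 3*(-2 - 6) = 3*(-8) = -24)
J(w) = -4 (J(w) = (-4 - 4) + 4 = -8 + 4 = -4)
E*J(l) = 24983*(-4) = -99932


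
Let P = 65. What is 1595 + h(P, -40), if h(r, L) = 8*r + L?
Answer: 2075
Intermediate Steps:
h(r, L) = L + 8*r
1595 + h(P, -40) = 1595 + (-40 + 8*65) = 1595 + (-40 + 520) = 1595 + 480 = 2075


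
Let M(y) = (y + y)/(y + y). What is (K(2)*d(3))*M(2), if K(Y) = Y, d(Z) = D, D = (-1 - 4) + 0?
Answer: -10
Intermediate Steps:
D = -5 (D = -5 + 0 = -5)
d(Z) = -5
M(y) = 1 (M(y) = (2*y)/((2*y)) = (2*y)*(1/(2*y)) = 1)
(K(2)*d(3))*M(2) = (2*(-5))*1 = -10*1 = -10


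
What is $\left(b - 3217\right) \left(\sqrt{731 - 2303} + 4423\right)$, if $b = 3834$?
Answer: $2728991 + 1234 i \sqrt{393} \approx 2.729 \cdot 10^{6} + 24463.0 i$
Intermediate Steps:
$\left(b - 3217\right) \left(\sqrt{731 - 2303} + 4423\right) = \left(3834 - 3217\right) \left(\sqrt{731 - 2303} + 4423\right) = 617 \left(\sqrt{-1572} + 4423\right) = 617 \left(2 i \sqrt{393} + 4423\right) = 617 \left(4423 + 2 i \sqrt{393}\right) = 2728991 + 1234 i \sqrt{393}$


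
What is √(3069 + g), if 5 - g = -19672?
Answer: √22746 ≈ 150.82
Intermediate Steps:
g = 19677 (g = 5 - 1*(-19672) = 5 + 19672 = 19677)
√(3069 + g) = √(3069 + 19677) = √22746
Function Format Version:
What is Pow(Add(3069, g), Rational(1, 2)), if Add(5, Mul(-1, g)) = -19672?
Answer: Pow(22746, Rational(1, 2)) ≈ 150.82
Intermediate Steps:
g = 19677 (g = Add(5, Mul(-1, -19672)) = Add(5, 19672) = 19677)
Pow(Add(3069, g), Rational(1, 2)) = Pow(Add(3069, 19677), Rational(1, 2)) = Pow(22746, Rational(1, 2))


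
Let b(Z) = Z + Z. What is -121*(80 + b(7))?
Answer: -11374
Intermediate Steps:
b(Z) = 2*Z
-121*(80 + b(7)) = -121*(80 + 2*7) = -121*(80 + 14) = -121*94 = -11374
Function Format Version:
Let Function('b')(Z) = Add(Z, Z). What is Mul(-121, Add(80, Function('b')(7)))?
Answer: -11374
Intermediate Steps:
Function('b')(Z) = Mul(2, Z)
Mul(-121, Add(80, Function('b')(7))) = Mul(-121, Add(80, Mul(2, 7))) = Mul(-121, Add(80, 14)) = Mul(-121, 94) = -11374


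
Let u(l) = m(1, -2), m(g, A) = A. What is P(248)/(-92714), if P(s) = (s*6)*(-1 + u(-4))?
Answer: 2232/46357 ≈ 0.048148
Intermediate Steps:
u(l) = -2
P(s) = -18*s (P(s) = (s*6)*(-1 - 2) = (6*s)*(-3) = -18*s)
P(248)/(-92714) = -18*248/(-92714) = -4464*(-1/92714) = 2232/46357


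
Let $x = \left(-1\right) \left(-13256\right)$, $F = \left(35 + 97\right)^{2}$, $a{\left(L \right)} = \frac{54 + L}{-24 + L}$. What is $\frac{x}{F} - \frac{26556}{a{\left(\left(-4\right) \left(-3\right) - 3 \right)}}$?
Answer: $\frac{96409879}{15246} \approx 6323.6$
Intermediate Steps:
$a{\left(L \right)} = \frac{54 + L}{-24 + L}$
$F = 17424$ ($F = 132^{2} = 17424$)
$x = 13256$
$\frac{x}{F} - \frac{26556}{a{\left(\left(-4\right) \left(-3\right) - 3 \right)}} = \frac{13256}{17424} - \frac{26556}{\frac{1}{-24 - -9} \left(54 - -9\right)} = 13256 \cdot \frac{1}{17424} - \frac{26556}{\frac{1}{-24 + \left(12 - 3\right)} \left(54 + \left(12 - 3\right)\right)} = \frac{1657}{2178} - \frac{26556}{\frac{1}{-24 + 9} \left(54 + 9\right)} = \frac{1657}{2178} - \frac{26556}{\frac{1}{-15} \cdot 63} = \frac{1657}{2178} - \frac{26556}{\left(- \frac{1}{15}\right) 63} = \frac{1657}{2178} - \frac{26556}{- \frac{21}{5}} = \frac{1657}{2178} - - \frac{44260}{7} = \frac{1657}{2178} + \frac{44260}{7} = \frac{96409879}{15246}$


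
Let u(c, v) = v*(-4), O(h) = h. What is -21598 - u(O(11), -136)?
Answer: -22142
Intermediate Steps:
u(c, v) = -4*v
-21598 - u(O(11), -136) = -21598 - (-4)*(-136) = -21598 - 1*544 = -21598 - 544 = -22142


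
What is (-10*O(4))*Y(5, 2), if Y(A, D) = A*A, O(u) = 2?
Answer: -500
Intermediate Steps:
Y(A, D) = A**2
(-10*O(4))*Y(5, 2) = -10*2*5**2 = -20*25 = -500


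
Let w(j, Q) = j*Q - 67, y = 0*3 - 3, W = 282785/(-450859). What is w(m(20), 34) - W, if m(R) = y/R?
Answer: -322241489/4508590 ≈ -71.473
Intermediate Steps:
W = -282785/450859 (W = 282785*(-1/450859) = -282785/450859 ≈ -0.62721)
y = -3 (y = 0 - 3 = -3)
m(R) = -3/R
w(j, Q) = -67 + Q*j (w(j, Q) = Q*j - 67 = -67 + Q*j)
w(m(20), 34) - W = (-67 + 34*(-3/20)) - 1*(-282785/450859) = (-67 + 34*(-3*1/20)) + 282785/450859 = (-67 + 34*(-3/20)) + 282785/450859 = (-67 - 51/10) + 282785/450859 = -721/10 + 282785/450859 = -322241489/4508590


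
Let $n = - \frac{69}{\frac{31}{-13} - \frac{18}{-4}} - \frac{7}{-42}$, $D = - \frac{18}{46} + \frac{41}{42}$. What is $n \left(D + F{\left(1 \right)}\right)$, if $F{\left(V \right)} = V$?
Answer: $- \frac{16395479}{318780} \approx -51.432$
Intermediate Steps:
$D = \frac{565}{966}$ ($D = \left(-18\right) \frac{1}{46} + 41 \cdot \frac{1}{42} = - \frac{9}{23} + \frac{41}{42} = \frac{565}{966} \approx 0.58489$)
$n = - \frac{10709}{330}$ ($n = - \frac{69}{31 \left(- \frac{1}{13}\right) - - \frac{9}{2}} - - \frac{1}{6} = - \frac{69}{- \frac{31}{13} + \frac{9}{2}} + \frac{1}{6} = - \frac{69}{\frac{55}{26}} + \frac{1}{6} = \left(-69\right) \frac{26}{55} + \frac{1}{6} = - \frac{1794}{55} + \frac{1}{6} = - \frac{10709}{330} \approx -32.452$)
$n \left(D + F{\left(1 \right)}\right) = - \frac{10709 \left(\frac{565}{966} + 1\right)}{330} = \left(- \frac{10709}{330}\right) \frac{1531}{966} = - \frac{16395479}{318780}$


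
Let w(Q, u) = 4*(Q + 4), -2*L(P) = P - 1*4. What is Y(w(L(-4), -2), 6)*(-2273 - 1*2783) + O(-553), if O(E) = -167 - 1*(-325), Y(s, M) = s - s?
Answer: 158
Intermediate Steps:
L(P) = 2 - P/2 (L(P) = -(P - 1*4)/2 = -(P - 4)/2 = -(-4 + P)/2 = 2 - P/2)
w(Q, u) = 16 + 4*Q (w(Q, u) = 4*(4 + Q) = 16 + 4*Q)
Y(s, M) = 0
O(E) = 158 (O(E) = -167 + 325 = 158)
Y(w(L(-4), -2), 6)*(-2273 - 1*2783) + O(-553) = 0*(-2273 - 1*2783) + 158 = 0*(-2273 - 2783) + 158 = 0*(-5056) + 158 = 0 + 158 = 158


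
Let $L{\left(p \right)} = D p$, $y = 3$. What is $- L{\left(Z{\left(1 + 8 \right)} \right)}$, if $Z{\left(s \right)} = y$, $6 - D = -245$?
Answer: $-753$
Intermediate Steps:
$D = 251$ ($D = 6 - -245 = 6 + 245 = 251$)
$Z{\left(s \right)} = 3$
$L{\left(p \right)} = 251 p$
$- L{\left(Z{\left(1 + 8 \right)} \right)} = - 251 \cdot 3 = \left(-1\right) 753 = -753$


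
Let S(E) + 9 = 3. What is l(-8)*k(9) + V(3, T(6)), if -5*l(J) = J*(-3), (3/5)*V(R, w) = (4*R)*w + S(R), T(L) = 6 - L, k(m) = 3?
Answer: -122/5 ≈ -24.400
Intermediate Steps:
S(E) = -6 (S(E) = -9 + 3 = -6)
V(R, w) = -10 + 20*R*w/3 (V(R, w) = 5*((4*R)*w - 6)/3 = 5*(4*R*w - 6)/3 = 5*(-6 + 4*R*w)/3 = -10 + 20*R*w/3)
l(J) = 3*J/5 (l(J) = -J*(-3)/5 = -(-3)*J/5 = 3*J/5)
l(-8)*k(9) + V(3, T(6)) = ((3/5)*(-8))*3 + (-10 + (20/3)*3*(6 - 1*6)) = -24/5*3 + (-10 + (20/3)*3*(6 - 6)) = -72/5 + (-10 + (20/3)*3*0) = -72/5 + (-10 + 0) = -72/5 - 10 = -122/5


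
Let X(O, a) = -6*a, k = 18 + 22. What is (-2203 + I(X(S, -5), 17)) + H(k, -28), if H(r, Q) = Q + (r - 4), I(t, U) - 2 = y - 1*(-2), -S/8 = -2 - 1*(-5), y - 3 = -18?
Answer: -2206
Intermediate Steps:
y = -15 (y = 3 - 18 = -15)
S = -24 (S = -8*(-2 - 1*(-5)) = -8*(-2 + 5) = -8*3 = -24)
k = 40
I(t, U) = -11 (I(t, U) = 2 + (-15 - 1*(-2)) = 2 + (-15 + 2) = 2 - 13 = -11)
H(r, Q) = -4 + Q + r (H(r, Q) = Q + (-4 + r) = -4 + Q + r)
(-2203 + I(X(S, -5), 17)) + H(k, -28) = (-2203 - 11) + (-4 - 28 + 40) = -2214 + 8 = -2206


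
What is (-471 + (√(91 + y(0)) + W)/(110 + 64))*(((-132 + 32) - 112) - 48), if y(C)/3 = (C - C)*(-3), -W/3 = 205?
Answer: 3577990/29 - 130*√91/87 ≈ 1.2336e+5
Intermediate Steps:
W = -615 (W = -3*205 = -615)
y(C) = 0 (y(C) = 3*((C - C)*(-3)) = 3*(0*(-3)) = 3*0 = 0)
(-471 + (√(91 + y(0)) + W)/(110 + 64))*(((-132 + 32) - 112) - 48) = (-471 + (√(91 + 0) - 615)/(110 + 64))*(((-132 + 32) - 112) - 48) = (-471 + (√91 - 615)/174)*((-100 - 112) - 48) = (-471 + (-615 + √91)*(1/174))*(-212 - 48) = (-471 + (-205/58 + √91/174))*(-260) = (-27523/58 + √91/174)*(-260) = 3577990/29 - 130*√91/87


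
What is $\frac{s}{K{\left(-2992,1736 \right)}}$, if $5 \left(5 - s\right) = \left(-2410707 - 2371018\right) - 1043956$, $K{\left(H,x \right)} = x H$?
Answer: $- \frac{93963}{418880} \approx -0.22432$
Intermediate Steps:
$K{\left(H,x \right)} = H x$
$s = \frac{5825706}{5}$ ($s = 5 - \frac{\left(-2410707 - 2371018\right) - 1043956}{5} = 5 - \frac{-4781725 - 1043956}{5} = 5 - - \frac{5825681}{5} = 5 + \frac{5825681}{5} = \frac{5825706}{5} \approx 1.1651 \cdot 10^{6}$)
$\frac{s}{K{\left(-2992,1736 \right)}} = \frac{5825706}{5 \left(\left(-2992\right) 1736\right)} = \frac{5825706}{5 \left(-5194112\right)} = \frac{5825706}{5} \left(- \frac{1}{5194112}\right) = - \frac{93963}{418880}$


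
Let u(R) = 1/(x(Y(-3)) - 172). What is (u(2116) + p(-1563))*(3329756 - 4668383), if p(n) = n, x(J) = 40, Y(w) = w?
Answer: 92060502253/44 ≈ 2.0923e+9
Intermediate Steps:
u(R) = -1/132 (u(R) = 1/(40 - 172) = 1/(-132) = -1/132)
(u(2116) + p(-1563))*(3329756 - 4668383) = (-1/132 - 1563)*(3329756 - 4668383) = -206317/132*(-1338627) = 92060502253/44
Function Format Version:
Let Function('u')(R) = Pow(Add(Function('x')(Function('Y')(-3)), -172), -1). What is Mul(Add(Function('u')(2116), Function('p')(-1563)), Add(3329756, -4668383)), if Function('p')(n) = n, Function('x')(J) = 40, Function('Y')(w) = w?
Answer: Rational(92060502253, 44) ≈ 2.0923e+9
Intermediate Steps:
Function('u')(R) = Rational(-1, 132) (Function('u')(R) = Pow(Add(40, -172), -1) = Pow(-132, -1) = Rational(-1, 132))
Mul(Add(Function('u')(2116), Function('p')(-1563)), Add(3329756, -4668383)) = Mul(Add(Rational(-1, 132), -1563), Add(3329756, -4668383)) = Mul(Rational(-206317, 132), -1338627) = Rational(92060502253, 44)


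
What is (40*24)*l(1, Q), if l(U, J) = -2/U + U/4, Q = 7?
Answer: -1680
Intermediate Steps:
l(U, J) = -2/U + U/4 (l(U, J) = -2/U + U*(¼) = -2/U + U/4)
(40*24)*l(1, Q) = (40*24)*(-2/1 + (¼)*1) = 960*(-2*1 + ¼) = 960*(-2 + ¼) = 960*(-7/4) = -1680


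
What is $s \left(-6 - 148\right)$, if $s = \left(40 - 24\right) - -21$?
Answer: $-5698$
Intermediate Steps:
$s = 37$ ($s = \left(40 - 24\right) + 21 = 16 + 21 = 37$)
$s \left(-6 - 148\right) = 37 \left(-6 - 148\right) = 37 \left(-154\right) = -5698$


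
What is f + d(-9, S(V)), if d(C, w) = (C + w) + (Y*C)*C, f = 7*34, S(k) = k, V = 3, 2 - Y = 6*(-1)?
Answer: 880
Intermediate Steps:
Y = 8 (Y = 2 - 6*(-1) = 2 - 1*(-6) = 2 + 6 = 8)
f = 238
d(C, w) = C + w + 8*C² (d(C, w) = (C + w) + (8*C)*C = (C + w) + 8*C² = C + w + 8*C²)
f + d(-9, S(V)) = 238 + (-9 + 3 + 8*(-9)²) = 238 + (-9 + 3 + 8*81) = 238 + (-9 + 3 + 648) = 238 + 642 = 880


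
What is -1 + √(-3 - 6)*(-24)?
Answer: -1 - 72*I ≈ -1.0 - 72.0*I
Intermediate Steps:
-1 + √(-3 - 6)*(-24) = -1 + √(-9)*(-24) = -1 + (3*I)*(-24) = -1 - 72*I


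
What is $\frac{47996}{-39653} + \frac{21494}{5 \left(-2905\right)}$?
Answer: $- \frac{1549443482}{575959825} \approx -2.6902$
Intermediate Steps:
$\frac{47996}{-39653} + \frac{21494}{5 \left(-2905\right)} = 47996 \left(- \frac{1}{39653}\right) + \frac{21494}{-14525} = - \frac{47996}{39653} + 21494 \left(- \frac{1}{14525}\right) = - \frac{47996}{39653} - \frac{21494}{14525} = - \frac{1549443482}{575959825}$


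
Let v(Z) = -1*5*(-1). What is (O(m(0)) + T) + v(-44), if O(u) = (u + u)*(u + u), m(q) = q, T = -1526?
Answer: -1521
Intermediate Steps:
O(u) = 4*u**2 (O(u) = (2*u)*(2*u) = 4*u**2)
v(Z) = 5 (v(Z) = -5*(-1) = 5)
(O(m(0)) + T) + v(-44) = (4*0**2 - 1526) + 5 = (4*0 - 1526) + 5 = (0 - 1526) + 5 = -1526 + 5 = -1521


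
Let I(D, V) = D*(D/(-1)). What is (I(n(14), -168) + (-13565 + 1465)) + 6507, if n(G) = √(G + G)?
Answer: -5621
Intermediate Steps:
n(G) = √2*√G (n(G) = √(2*G) = √2*√G)
I(D, V) = -D² (I(D, V) = D*(D*(-1)) = D*(-D) = -D²)
(I(n(14), -168) + (-13565 + 1465)) + 6507 = (-(√2*√14)² + (-13565 + 1465)) + 6507 = (-(2*√7)² - 12100) + 6507 = (-1*28 - 12100) + 6507 = (-28 - 12100) + 6507 = -12128 + 6507 = -5621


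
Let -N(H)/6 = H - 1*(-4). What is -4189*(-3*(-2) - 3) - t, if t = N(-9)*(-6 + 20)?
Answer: -12987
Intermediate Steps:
N(H) = -24 - 6*H (N(H) = -6*(H - 1*(-4)) = -6*(H + 4) = -6*(4 + H) = -24 - 6*H)
t = 420 (t = (-24 - 6*(-9))*(-6 + 20) = (-24 + 54)*14 = 30*14 = 420)
-4189*(-3*(-2) - 3) - t = -4189*(-3*(-2) - 3) - 1*420 = -4189*(6 - 3) - 420 = -4189*3 - 420 = -12567 - 420 = -12987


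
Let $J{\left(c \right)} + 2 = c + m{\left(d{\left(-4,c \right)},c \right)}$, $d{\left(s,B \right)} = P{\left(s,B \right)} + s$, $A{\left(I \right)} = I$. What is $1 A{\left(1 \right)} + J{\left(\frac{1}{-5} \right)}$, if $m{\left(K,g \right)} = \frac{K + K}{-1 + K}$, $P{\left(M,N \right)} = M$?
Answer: $\frac{26}{45} \approx 0.57778$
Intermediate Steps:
$d{\left(s,B \right)} = 2 s$ ($d{\left(s,B \right)} = s + s = 2 s$)
$m{\left(K,g \right)} = \frac{2 K}{-1 + K}$
$J{\left(c \right)} = - \frac{2}{9} + c$ ($J{\left(c \right)} = -2 + \left(c + \frac{2 \cdot 2 \left(-4\right)}{-1 + 2 \left(-4\right)}\right) = -2 + \left(c + 2 \left(-8\right) \frac{1}{-1 - 8}\right) = -2 + \left(c + 2 \left(-8\right) \frac{1}{-9}\right) = -2 + \left(c + 2 \left(-8\right) \left(- \frac{1}{9}\right)\right) = -2 + \left(c + \frac{16}{9}\right) = -2 + \left(\frac{16}{9} + c\right) = - \frac{2}{9} + c$)
$1 A{\left(1 \right)} + J{\left(\frac{1}{-5} \right)} = 1 \cdot 1 - \left(\frac{2}{9} - \frac{1}{-5}\right) = 1 - \frac{19}{45} = \frac{26}{45}$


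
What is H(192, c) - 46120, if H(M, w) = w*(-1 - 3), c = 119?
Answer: -46596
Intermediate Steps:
H(M, w) = -4*w (H(M, w) = w*(-4) = -4*w)
H(192, c) - 46120 = -4*119 - 46120 = -476 - 46120 = -46596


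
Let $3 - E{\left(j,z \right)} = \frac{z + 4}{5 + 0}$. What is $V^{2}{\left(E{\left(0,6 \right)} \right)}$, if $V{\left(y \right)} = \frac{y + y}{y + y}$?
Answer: $1$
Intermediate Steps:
$E{\left(j,z \right)} = \frac{11}{5} - \frac{z}{5}$ ($E{\left(j,z \right)} = 3 - \frac{z + 4}{5 + 0} = 3 - \frac{4 + z}{5} = 3 - \left(4 + z\right) \frac{1}{5} = 3 - \left(\frac{4}{5} + \frac{z}{5}\right) = \frac{11}{5} - \frac{z}{5}$)
$V{\left(y \right)} = 1$ ($V{\left(y \right)} = \frac{2 y}{2 y} = 2 y \frac{1}{2 y} = 1$)
$V^{2}{\left(E{\left(0,6 \right)} \right)} = 1^{2} = 1$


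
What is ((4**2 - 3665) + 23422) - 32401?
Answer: -12628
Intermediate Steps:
((4**2 - 3665) + 23422) - 32401 = ((16 - 3665) + 23422) - 32401 = (-3649 + 23422) - 32401 = 19773 - 32401 = -12628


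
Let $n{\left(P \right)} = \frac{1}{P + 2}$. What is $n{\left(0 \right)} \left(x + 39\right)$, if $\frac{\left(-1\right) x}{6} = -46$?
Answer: $\frac{315}{2} \approx 157.5$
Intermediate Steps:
$n{\left(P \right)} = \frac{1}{2 + P}$
$x = 276$ ($x = \left(-6\right) \left(-46\right) = 276$)
$n{\left(0 \right)} \left(x + 39\right) = \frac{276 + 39}{2 + 0} = \frac{1}{2} \cdot 315 = \frac{315}{2}$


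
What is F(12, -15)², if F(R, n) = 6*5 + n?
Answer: 225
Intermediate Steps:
F(R, n) = 30 + n
F(12, -15)² = (30 - 15)² = 15² = 225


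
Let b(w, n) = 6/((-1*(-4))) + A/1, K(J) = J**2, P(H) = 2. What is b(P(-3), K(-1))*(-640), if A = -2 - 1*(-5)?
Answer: -2880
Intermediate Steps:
A = 3 (A = -2 + 5 = 3)
b(w, n) = 9/2 (b(w, n) = 6/((-1*(-4))) + 3/1 = 6/4 + 3*1 = 6*(1/4) + 3 = 3/2 + 3 = 9/2)
b(P(-3), K(-1))*(-640) = (9/2)*(-640) = -2880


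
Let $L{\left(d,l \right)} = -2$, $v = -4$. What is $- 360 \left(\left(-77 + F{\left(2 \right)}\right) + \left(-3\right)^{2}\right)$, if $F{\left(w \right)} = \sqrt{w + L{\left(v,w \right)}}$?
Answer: $24480$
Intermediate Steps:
$F{\left(w \right)} = \sqrt{-2 + w}$ ($F{\left(w \right)} = \sqrt{w - 2} = \sqrt{-2 + w}$)
$- 360 \left(\left(-77 + F{\left(2 \right)}\right) + \left(-3\right)^{2}\right) = - 360 \left(\left(-77 + \sqrt{-2 + 2}\right) + \left(-3\right)^{2}\right) = - 360 \left(\left(-77 + \sqrt{0}\right) + 9\right) = - 360 \left(\left(-77 + 0\right) + 9\right) = - 360 \left(-77 + 9\right) = \left(-360\right) \left(-68\right) = 24480$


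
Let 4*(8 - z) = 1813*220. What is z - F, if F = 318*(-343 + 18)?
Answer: 3643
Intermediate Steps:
z = -99707 (z = 8 - 1813*220/4 = 8 - ¼*398860 = 8 - 99715 = -99707)
F = -103350 (F = 318*(-325) = -103350)
z - F = -99707 - 1*(-103350) = -99707 + 103350 = 3643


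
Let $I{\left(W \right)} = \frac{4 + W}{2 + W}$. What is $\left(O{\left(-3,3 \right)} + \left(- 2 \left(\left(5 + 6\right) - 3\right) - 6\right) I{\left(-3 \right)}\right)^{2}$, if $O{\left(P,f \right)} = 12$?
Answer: $1156$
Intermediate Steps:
$I{\left(W \right)} = \frac{4 + W}{2 + W}$
$\left(O{\left(-3,3 \right)} + \left(- 2 \left(\left(5 + 6\right) - 3\right) - 6\right) I{\left(-3 \right)}\right)^{2} = \left(12 + \left(- 2 \left(\left(5 + 6\right) - 3\right) - 6\right) \frac{4 - 3}{2 - 3}\right)^{2} = \left(12 + \left(- 2 \left(11 - 3\right) - 6\right) \frac{1}{-1} \cdot 1\right)^{2} = \left(12 + \left(\left(-2\right) 8 - 6\right) \left(\left(-1\right) 1\right)\right)^{2} = \left(12 + \left(-16 - 6\right) \left(-1\right)\right)^{2} = \left(12 - -22\right)^{2} = \left(12 + 22\right)^{2} = 34^{2} = 1156$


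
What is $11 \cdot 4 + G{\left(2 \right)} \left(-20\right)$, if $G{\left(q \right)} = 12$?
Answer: $-196$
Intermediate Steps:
$11 \cdot 4 + G{\left(2 \right)} \left(-20\right) = 11 \cdot 4 + 12 \left(-20\right) = 44 - 240 = -196$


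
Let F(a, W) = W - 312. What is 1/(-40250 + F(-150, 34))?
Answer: -1/40528 ≈ -2.4674e-5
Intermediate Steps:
F(a, W) = -312 + W
1/(-40250 + F(-150, 34)) = 1/(-40250 + (-312 + 34)) = 1/(-40250 - 278) = 1/(-40528) = -1/40528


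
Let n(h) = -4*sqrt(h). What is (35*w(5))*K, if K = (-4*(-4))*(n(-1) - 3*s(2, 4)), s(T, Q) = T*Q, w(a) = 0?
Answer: 0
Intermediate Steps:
s(T, Q) = Q*T
K = -384 - 64*I (K = (-4*(-4))*(-4*I - 12*2) = 16*(-4*I - 3*8) = 16*(-4*I - 24) = 16*(-24 - 4*I) = -384 - 64*I ≈ -384.0 - 64.0*I)
(35*w(5))*K = (35*0)*(-384 - 64*I) = 0*(-384 - 64*I) = 0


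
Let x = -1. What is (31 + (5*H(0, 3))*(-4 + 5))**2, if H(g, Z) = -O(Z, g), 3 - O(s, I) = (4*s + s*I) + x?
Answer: 5041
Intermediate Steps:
O(s, I) = 4 - 4*s - I*s (O(s, I) = 3 - ((4*s + s*I) - 1) = 3 - ((4*s + I*s) - 1) = 3 - (-1 + 4*s + I*s) = 3 + (1 - 4*s - I*s) = 4 - 4*s - I*s)
H(g, Z) = -4 + 4*Z + Z*g (H(g, Z) = -(4 - 4*Z - g*Z) = -(4 - 4*Z - Z*g) = -4 + 4*Z + Z*g)
(31 + (5*H(0, 3))*(-4 + 5))**2 = (31 + (5*(-4 + 4*3 + 3*0))*(-4 + 5))**2 = (31 + (5*(-4 + 12 + 0))*1)**2 = (31 + (5*8)*1)**2 = (31 + 40*1)**2 = (31 + 40)**2 = 71**2 = 5041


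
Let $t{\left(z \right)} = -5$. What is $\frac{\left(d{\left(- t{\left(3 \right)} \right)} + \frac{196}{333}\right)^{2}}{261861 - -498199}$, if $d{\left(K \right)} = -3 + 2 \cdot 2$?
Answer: $\frac{279841}{84282293340} \approx 3.3203 \cdot 10^{-6}$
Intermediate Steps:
$d{\left(K \right)} = 1$ ($d{\left(K \right)} = -3 + 4 = 1$)
$\frac{\left(d{\left(- t{\left(3 \right)} \right)} + \frac{196}{333}\right)^{2}}{261861 - -498199} = \frac{\left(1 + \frac{196}{333}\right)^{2}}{261861 - -498199} = \frac{\left(1 + 196 \cdot \frac{1}{333}\right)^{2}}{261861 + 498199} = \frac{\left(1 + \frac{196}{333}\right)^{2}}{760060} = \left(\frac{529}{333}\right)^{2} \cdot \frac{1}{760060} = \frac{279841}{110889} \cdot \frac{1}{760060} = \frac{279841}{84282293340}$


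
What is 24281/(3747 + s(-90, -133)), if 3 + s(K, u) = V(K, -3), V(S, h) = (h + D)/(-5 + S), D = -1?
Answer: 2306695/355684 ≈ 6.4852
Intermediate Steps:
V(S, h) = (-1 + h)/(-5 + S) (V(S, h) = (h - 1)/(-5 + S) = (-1 + h)/(-5 + S))
s(K, u) = -3 - 4/(-5 + K) (s(K, u) = -3 + (-1 - 3)/(-5 + K) = -3 - 4/(-5 + K))
24281/(3747 + s(-90, -133)) = 24281/(3747 + (11 - 3*(-90))/(-5 - 90)) = 24281/(3747 + (11 + 270)/(-95)) = 24281/(3747 - 1/95*281) = 24281/(3747 - 281/95) = 24281/(355684/95) = 24281*(95/355684) = 2306695/355684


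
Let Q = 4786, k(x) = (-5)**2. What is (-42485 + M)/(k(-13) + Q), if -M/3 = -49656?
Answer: 106483/4811 ≈ 22.133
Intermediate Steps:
k(x) = 25
M = 148968 (M = -3*(-49656) = 148968)
(-42485 + M)/(k(-13) + Q) = (-42485 + 148968)/(25 + 4786) = 106483/4811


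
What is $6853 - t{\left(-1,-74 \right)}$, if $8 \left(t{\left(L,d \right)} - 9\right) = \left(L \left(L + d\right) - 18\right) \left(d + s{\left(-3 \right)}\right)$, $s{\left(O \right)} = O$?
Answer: $\frac{59141}{8} \approx 7392.6$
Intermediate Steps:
$t{\left(L,d \right)} = 9 + \frac{\left(-18 + L \left(L + d\right)\right) \left(-3 + d\right)}{8}$ ($t{\left(L,d \right)} = 9 + \frac{\left(L \left(L + d\right) - 18\right) \left(d - 3\right)}{8} = 9 + \frac{\left(-18 + L \left(L + d\right)\right) \left(-3 + d\right)}{8}$)
$6853 - t{\left(-1,-74 \right)} = 6853 - \left(\frac{63}{4} - - \frac{333}{2} - \frac{3 \left(-1\right)^{2}}{8} - \left(- \frac{3}{8}\right) \left(-74\right) + \frac{1}{8} \left(-1\right) \left(-74\right)^{2} + \frac{1}{8} \left(-74\right) \left(-1\right)^{2}\right) = 6853 - \left(\frac{63}{4} + \frac{333}{2} - \frac{3}{8} - \frac{111}{4} + \frac{1}{8} \left(-1\right) 5476 + \frac{1}{8} \left(-74\right) 1\right) = 6853 - \left(\frac{63}{4} + \frac{333}{2} - \frac{3}{8} - \frac{111}{4} - \frac{1369}{2} - \frac{37}{4}\right) = 6853 - - \frac{4317}{8} = 6853 + \frac{4317}{8} = \frac{59141}{8}$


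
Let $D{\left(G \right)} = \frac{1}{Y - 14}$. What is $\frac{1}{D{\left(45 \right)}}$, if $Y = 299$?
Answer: $285$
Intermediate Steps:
$D{\left(G \right)} = \frac{1}{285}$ ($D{\left(G \right)} = \frac{1}{299 - 14} = \frac{1}{285}$)
$\frac{1}{D{\left(45 \right)}} = \frac{1}{\frac{1}{285}} = 285$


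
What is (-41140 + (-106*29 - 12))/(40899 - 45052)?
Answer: 44226/4153 ≈ 10.649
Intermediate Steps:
(-41140 + (-106*29 - 12))/(40899 - 45052) = (-41140 + (-3074 - 12))/(-4153) = (-41140 - 3086)*(-1/4153) = -44226*(-1/4153) = 44226/4153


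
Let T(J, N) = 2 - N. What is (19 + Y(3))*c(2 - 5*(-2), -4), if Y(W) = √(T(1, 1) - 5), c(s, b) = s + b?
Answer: 152 + 16*I ≈ 152.0 + 16.0*I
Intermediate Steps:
c(s, b) = b + s
Y(W) = 2*I (Y(W) = √((2 - 1*1) - 5) = √((2 - 1) - 5) = √(1 - 5) = √(-4) = 2*I)
(19 + Y(3))*c(2 - 5*(-2), -4) = (19 + 2*I)*(-4 + (2 - 5*(-2))) = (19 + 2*I)*(-4 + (2 + 10)) = (19 + 2*I)*(-4 + 12) = (19 + 2*I)*8 = 152 + 16*I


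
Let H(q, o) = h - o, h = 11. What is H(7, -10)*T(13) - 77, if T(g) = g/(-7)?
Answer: -116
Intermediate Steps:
T(g) = -g/7 (T(g) = g*(-⅐) = -g/7)
H(q, o) = 11 - o
H(7, -10)*T(13) - 77 = (11 - 1*(-10))*(-⅐*13) - 77 = (11 + 10)*(-13/7) - 77 = 21*(-13/7) - 77 = -39 - 77 = -116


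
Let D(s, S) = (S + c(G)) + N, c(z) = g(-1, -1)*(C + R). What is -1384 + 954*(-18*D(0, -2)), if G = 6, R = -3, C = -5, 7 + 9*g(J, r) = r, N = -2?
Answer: -54808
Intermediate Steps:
g(J, r) = -7/9 + r/9
c(z) = 64/9 (c(z) = (-7/9 + (⅑)*(-1))*(-5 - 3) = (-7/9 - ⅑)*(-8) = -8/9*(-8) = 64/9)
D(s, S) = 46/9 + S (D(s, S) = (S + 64/9) - 2 = (64/9 + S) - 2 = 46/9 + S)
-1384 + 954*(-18*D(0, -2)) = -1384 + 954*(-18*(46/9 - 2)) = -1384 + 954*(-18*28/9) = -1384 + 954*(-56) = -1384 - 53424 = -54808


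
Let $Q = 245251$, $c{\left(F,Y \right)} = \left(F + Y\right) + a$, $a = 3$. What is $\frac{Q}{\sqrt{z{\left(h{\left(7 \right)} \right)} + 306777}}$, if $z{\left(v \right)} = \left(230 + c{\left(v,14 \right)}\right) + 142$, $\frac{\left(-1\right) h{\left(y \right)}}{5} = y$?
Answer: $\frac{245251 \sqrt{307131}}{307131} \approx 442.54$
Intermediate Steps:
$h{\left(y \right)} = - 5 y$
$c{\left(F,Y \right)} = 3 + F + Y$ ($c{\left(F,Y \right)} = \left(F + Y\right) + 3 = 3 + F + Y$)
$z{\left(v \right)} = 389 + v$ ($z{\left(v \right)} = \left(230 + \left(3 + v + 14\right)\right) + 142 = \left(230 + \left(17 + v\right)\right) + 142 = \left(247 + v\right) + 142 = 389 + v$)
$\frac{Q}{\sqrt{z{\left(h{\left(7 \right)} \right)} + 306777}} = \frac{245251}{\sqrt{\left(389 - 35\right) + 306777}} = \frac{245251}{\sqrt{354 + 306777}} = \frac{245251}{\sqrt{307131}} = 245251 \frac{\sqrt{307131}}{307131} = \frac{245251 \sqrt{307131}}{307131}$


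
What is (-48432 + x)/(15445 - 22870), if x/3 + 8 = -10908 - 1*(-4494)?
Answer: 7522/825 ≈ 9.1176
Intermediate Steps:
x = -19266 (x = -24 + 3*(-10908 - 1*(-4494)) = -24 + 3*(-10908 + 4494) = -24 + 3*(-6414) = -24 - 19242 = -19266)
(-48432 + x)/(15445 - 22870) = (-48432 - 19266)/(15445 - 22870) = -67698/(-7425) = -67698*(-1/7425) = 7522/825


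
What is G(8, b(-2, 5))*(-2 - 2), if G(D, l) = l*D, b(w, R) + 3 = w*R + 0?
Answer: 416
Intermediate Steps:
b(w, R) = -3 + R*w (b(w, R) = -3 + (w*R + 0) = -3 + (R*w + 0) = -3 + R*w)
G(D, l) = D*l
G(8, b(-2, 5))*(-2 - 2) = (8*(-3 + 5*(-2)))*(-2 - 2) = (8*(-3 - 10))*(-4) = (8*(-13))*(-4) = -104*(-4) = 416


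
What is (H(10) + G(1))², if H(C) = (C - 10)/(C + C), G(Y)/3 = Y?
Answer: 9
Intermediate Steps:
G(Y) = 3*Y
H(C) = (-10 + C)/(2*C) (H(C) = (-10 + C)/((2*C)) = (-10 + C)*(1/(2*C)) = (-10 + C)/(2*C))
(H(10) + G(1))² = ((½)*(-10 + 10)/10 + 3*1)² = ((½)*(⅒)*0 + 3)² = (0 + 3)² = 3² = 9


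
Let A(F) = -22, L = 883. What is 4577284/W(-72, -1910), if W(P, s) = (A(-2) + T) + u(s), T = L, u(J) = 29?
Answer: 2288642/445 ≈ 5143.0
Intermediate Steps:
T = 883
W(P, s) = 890 (W(P, s) = (-22 + 883) + 29 = 861 + 29 = 890)
4577284/W(-72, -1910) = 4577284/890 = 4577284*(1/890) = 2288642/445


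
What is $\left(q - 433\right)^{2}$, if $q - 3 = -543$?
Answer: $946729$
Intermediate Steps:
$q = -540$ ($q = 3 - 543 = -540$)
$\left(q - 433\right)^{2} = \left(-540 - 433\right)^{2} = \left(-973\right)^{2} = 946729$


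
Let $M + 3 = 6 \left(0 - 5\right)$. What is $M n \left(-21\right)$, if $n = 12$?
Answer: $8316$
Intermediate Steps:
$M = -33$ ($M = -3 + 6 \left(0 - 5\right) = -3 + 6 \left(-5\right) = -3 - 30 = -33$)
$M n \left(-21\right) = \left(-33\right) 12 \left(-21\right) = \left(-396\right) \left(-21\right) = 8316$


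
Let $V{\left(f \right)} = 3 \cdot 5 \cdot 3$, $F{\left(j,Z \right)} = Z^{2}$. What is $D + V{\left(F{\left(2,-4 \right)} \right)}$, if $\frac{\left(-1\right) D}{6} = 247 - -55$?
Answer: $-1767$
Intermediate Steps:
$D = -1812$ ($D = - 6 \left(247 - -55\right) = - 6 \left(247 + 55\right) = \left(-6\right) 302 = -1812$)
$V{\left(f \right)} = 45$ ($V{\left(f \right)} = 15 \cdot 3 = 45$)
$D + V{\left(F{\left(2,-4 \right)} \right)} = -1812 + 45 = -1767$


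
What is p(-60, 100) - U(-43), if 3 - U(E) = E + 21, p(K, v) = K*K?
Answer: 3575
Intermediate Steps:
p(K, v) = K**2
U(E) = -18 - E (U(E) = 3 - (E + 21) = 3 - (21 + E) = 3 + (-21 - E) = -18 - E)
p(-60, 100) - U(-43) = (-60)**2 - (-18 - 1*(-43)) = 3600 - (-18 + 43) = 3600 - 1*25 = 3600 - 25 = 3575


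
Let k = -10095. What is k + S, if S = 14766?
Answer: 4671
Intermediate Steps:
k + S = -10095 + 14766 = 4671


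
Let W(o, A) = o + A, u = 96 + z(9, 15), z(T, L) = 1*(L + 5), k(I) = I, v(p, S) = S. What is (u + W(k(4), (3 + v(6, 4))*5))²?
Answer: 24025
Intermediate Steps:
z(T, L) = 5 + L (z(T, L) = 1*(5 + L) = 5 + L)
u = 116 (u = 96 + (5 + 15) = 96 + 20 = 116)
W(o, A) = A + o
(u + W(k(4), (3 + v(6, 4))*5))² = (116 + ((3 + 4)*5 + 4))² = (116 + (7*5 + 4))² = (116 + (35 + 4))² = (116 + 39)² = 155² = 24025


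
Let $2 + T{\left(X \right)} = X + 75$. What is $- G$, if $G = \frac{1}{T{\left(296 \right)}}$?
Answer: $- \frac{1}{369} \approx -0.00271$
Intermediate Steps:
$T{\left(X \right)} = 73 + X$ ($T{\left(X \right)} = -2 + \left(X + 75\right) = -2 + \left(75 + X\right) = 73 + X$)
$G = \frac{1}{369}$ ($G = \frac{1}{73 + 296} = \frac{1}{369} \approx 0.00271$)
$- G = \left(-1\right) \frac{1}{369} = - \frac{1}{369}$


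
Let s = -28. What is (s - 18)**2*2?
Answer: 4232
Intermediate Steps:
(s - 18)**2*2 = (-28 - 18)**2*2 = (-46)**2*2 = 2116*2 = 4232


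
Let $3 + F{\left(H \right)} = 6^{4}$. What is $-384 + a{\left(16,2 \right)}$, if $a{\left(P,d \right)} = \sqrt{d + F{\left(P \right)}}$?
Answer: $-384 + \sqrt{1295} \approx -348.01$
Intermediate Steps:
$F{\left(H \right)} = 1293$ ($F{\left(H \right)} = -3 + 6^{4} = -3 + 1296 = 1293$)
$a{\left(P,d \right)} = \sqrt{1293 + d}$ ($a{\left(P,d \right)} = \sqrt{d + 1293} = \sqrt{1293 + d}$)
$-384 + a{\left(16,2 \right)} = -384 + \sqrt{1293 + 2} = -384 + \sqrt{1295}$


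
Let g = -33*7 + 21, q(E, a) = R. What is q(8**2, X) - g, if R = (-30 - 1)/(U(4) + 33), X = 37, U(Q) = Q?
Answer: 7739/37 ≈ 209.16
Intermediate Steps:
R = -31/37 (R = (-30 - 1)/(4 + 33) = -31/37 ≈ -0.83784)
q(E, a) = -31/37
g = -210 (g = -231 + 21 = -210)
q(8**2, X) - g = -31/37 - 1*(-210) = -31/37 + 210 = 7739/37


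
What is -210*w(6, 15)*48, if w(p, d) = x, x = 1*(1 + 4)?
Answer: -50400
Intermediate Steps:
x = 5 (x = 1*5 = 5)
w(p, d) = 5
-210*w(6, 15)*48 = -210*5*48 = -1050*48 = -50400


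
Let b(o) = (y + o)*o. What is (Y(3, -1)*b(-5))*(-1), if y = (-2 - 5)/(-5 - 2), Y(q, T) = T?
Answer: 20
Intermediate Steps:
y = 1 (y = -7/(-7) = -7*(-⅐) = 1)
b(o) = o*(1 + o) (b(o) = (1 + o)*o = o*(1 + o))
(Y(3, -1)*b(-5))*(-1) = -(-5)*(1 - 5)*(-1) = -(-5)*(-4)*(-1) = -1*20*(-1) = -20*(-1) = 20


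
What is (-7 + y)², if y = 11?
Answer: 16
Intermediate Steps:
(-7 + y)² = (-7 + 11)² = 4² = 16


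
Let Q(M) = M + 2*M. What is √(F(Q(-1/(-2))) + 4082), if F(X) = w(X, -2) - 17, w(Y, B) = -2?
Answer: √4063 ≈ 63.742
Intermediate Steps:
Q(M) = 3*M
F(X) = -19 (F(X) = -2 - 17 = -19)
√(F(Q(-1/(-2))) + 4082) = √(-19 + 4082) = √4063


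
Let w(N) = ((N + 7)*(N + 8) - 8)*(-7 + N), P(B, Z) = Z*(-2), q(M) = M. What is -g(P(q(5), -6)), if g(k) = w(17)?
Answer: -5920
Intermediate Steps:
P(B, Z) = -2*Z
w(N) = (-8 + (7 + N)*(8 + N))*(-7 + N) (w(N) = ((7 + N)*(8 + N) - 8)*(-7 + N) = (-8 + (7 + N)*(8 + N))*(-7 + N))
g(k) = 5920 (g(k) = -336 + 17³ - 57*17 + 8*17² = -336 + 4913 - 969 + 8*289 = -336 + 4913 - 969 + 2312 = 5920)
-g(P(q(5), -6)) = -1*5920 = -5920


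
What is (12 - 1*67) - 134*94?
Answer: -12651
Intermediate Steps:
(12 - 1*67) - 134*94 = (12 - 67) - 12596 = -55 - 12596 = -12651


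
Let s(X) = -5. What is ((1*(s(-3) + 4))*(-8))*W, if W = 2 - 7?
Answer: -40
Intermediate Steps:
W = -5
((1*(s(-3) + 4))*(-8))*W = ((1*(-5 + 4))*(-8))*(-5) = ((1*(-1))*(-8))*(-5) = -1*(-8)*(-5) = 8*(-5) = -40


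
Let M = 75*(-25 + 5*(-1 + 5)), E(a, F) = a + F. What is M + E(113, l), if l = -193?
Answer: -455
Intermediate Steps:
E(a, F) = F + a
M = -375 (M = 75*(-25 + 5*4) = 75*(-25 + 20) = 75*(-5) = -375)
M + E(113, l) = -375 + (-193 + 113) = -375 - 80 = -455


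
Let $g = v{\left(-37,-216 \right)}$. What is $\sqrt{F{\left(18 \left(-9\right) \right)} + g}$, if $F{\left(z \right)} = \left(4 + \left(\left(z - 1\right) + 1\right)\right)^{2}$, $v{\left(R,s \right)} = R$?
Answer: $\sqrt{24927} \approx 157.88$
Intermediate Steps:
$g = -37$
$F{\left(z \right)} = \left(4 + z\right)^{2}$ ($F{\left(z \right)} = \left(4 + \left(\left(-1 + z\right) + 1\right)\right)^{2} = \left(4 + z\right)^{2}$)
$\sqrt{F{\left(18 \left(-9\right) \right)} + g} = \sqrt{\left(4 + 18 \left(-9\right)\right)^{2} - 37} = \sqrt{\left(4 - 162\right)^{2} - 37} = \sqrt{\left(-158\right)^{2} - 37} = \sqrt{24964 - 37} = \sqrt{24927}$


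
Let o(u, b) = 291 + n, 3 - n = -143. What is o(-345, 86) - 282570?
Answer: -282133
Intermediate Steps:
n = 146 (n = 3 - 1*(-143) = 3 + 143 = 146)
o(u, b) = 437 (o(u, b) = 291 + 146 = 437)
o(-345, 86) - 282570 = 437 - 282570 = -282133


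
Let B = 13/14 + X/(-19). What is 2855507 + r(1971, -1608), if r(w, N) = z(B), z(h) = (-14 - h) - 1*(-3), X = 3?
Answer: 759561731/266 ≈ 2.8555e+6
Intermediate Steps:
B = 205/266 (B = 13/14 + 3/(-19) = 13*(1/14) + 3*(-1/19) = 13/14 - 3/19 = 205/266 ≈ 0.77068)
z(h) = -11 - h (z(h) = (-14 - h) + 3 = -11 - h)
r(w, N) = -3131/266 (r(w, N) = -11 - 1*205/266 = -11 - 205/266 = -3131/266)
2855507 + r(1971, -1608) = 2855507 - 3131/266 = 759561731/266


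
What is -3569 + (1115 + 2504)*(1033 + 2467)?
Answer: 12662931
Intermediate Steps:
-3569 + (1115 + 2504)*(1033 + 2467) = -3569 + 3619*3500 = -3569 + 12666500 = 12662931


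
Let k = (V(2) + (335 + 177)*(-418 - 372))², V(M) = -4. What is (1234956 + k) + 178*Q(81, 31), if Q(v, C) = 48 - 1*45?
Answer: 163608541746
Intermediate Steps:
Q(v, C) = 3 (Q(v, C) = 48 - 45 = 3)
k = 163607306256 (k = (-4 + (335 + 177)*(-418 - 372))² = (-4 + 512*(-790))² = (-4 - 404480)² = (-404484)² = 163607306256)
(1234956 + k) + 178*Q(81, 31) = (1234956 + 163607306256) + 178*3 = 163608541212 + 534 = 163608541746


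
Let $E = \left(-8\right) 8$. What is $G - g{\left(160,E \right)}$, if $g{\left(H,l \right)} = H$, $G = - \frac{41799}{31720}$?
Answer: $- \frac{5116999}{31720} \approx -161.32$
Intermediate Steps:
$G = - \frac{41799}{31720}$ ($G = \left(-41799\right) \frac{1}{31720} = - \frac{41799}{31720} \approx -1.3177$)
$E = -64$
$G - g{\left(160,E \right)} = - \frac{41799}{31720} - 160 = - \frac{5116999}{31720}$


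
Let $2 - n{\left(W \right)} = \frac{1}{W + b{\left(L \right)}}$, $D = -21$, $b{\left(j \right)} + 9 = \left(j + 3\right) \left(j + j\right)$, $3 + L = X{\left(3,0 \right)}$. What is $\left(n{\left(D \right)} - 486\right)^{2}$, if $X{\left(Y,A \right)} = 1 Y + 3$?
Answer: $\frac{8439025}{36} \approx 2.3442 \cdot 10^{5}$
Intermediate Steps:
$X{\left(Y,A \right)} = 3 + Y$ ($X{\left(Y,A \right)} = Y + 3 = 3 + Y$)
$L = 3$ ($L = -3 + \left(3 + 3\right) = -3 + 6 = 3$)
$b{\left(j \right)} = -9 + 2 j \left(3 + j\right)$ ($b{\left(j \right)} = -9 + \left(j + 3\right) \left(j + j\right) = -9 + \left(3 + j\right) 2 j = -9 + 2 j \left(3 + j\right)$)
$n{\left(W \right)} = 2 - \frac{1}{27 + W}$ ($n{\left(W \right)} = 2 - \frac{1}{W + \left(-9 + 2 \cdot 3^{2} + 6 \cdot 3\right)} = 2 - \frac{1}{W + \left(-9 + 2 \cdot 9 + 18\right)} = 2 - \frac{1}{W + \left(-9 + 18 + 18\right)} = 2 - \frac{1}{W + 27} = 2 - \frac{1}{27 + W}$)
$\left(n{\left(D \right)} - 486\right)^{2} = \left(\frac{53 + 2 \left(-21\right)}{27 - 21} - 486\right)^{2} = \left(\frac{53 - 42}{6} - 486\right)^{2} = \left(\frac{1}{6} \cdot 11 - 486\right)^{2} = \left(\frac{11}{6} - 486\right)^{2} = \left(- \frac{2905}{6}\right)^{2} = \frac{8439025}{36}$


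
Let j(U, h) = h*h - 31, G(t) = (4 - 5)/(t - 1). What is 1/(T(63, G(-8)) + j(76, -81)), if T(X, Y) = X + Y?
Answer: 9/59338 ≈ 0.00015167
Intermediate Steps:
G(t) = -1/(-1 + t)
j(U, h) = -31 + h² (j(U, h) = h² - 31 = -31 + h²)
1/(T(63, G(-8)) + j(76, -81)) = 1/((63 - 1/(-1 - 8)) + (-31 + (-81)²)) = 1/((63 - 1/(-9)) + (-31 + 6561)) = 1/((63 - 1*(-⅑)) + 6530) = 1/((63 + ⅑) + 6530) = 1/(568/9 + 6530) = 1/(59338/9) = 9/59338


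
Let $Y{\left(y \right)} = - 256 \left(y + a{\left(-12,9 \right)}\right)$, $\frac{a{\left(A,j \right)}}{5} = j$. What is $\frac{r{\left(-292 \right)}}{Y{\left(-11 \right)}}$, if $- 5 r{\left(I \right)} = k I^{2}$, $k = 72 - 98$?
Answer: $- \frac{69277}{1360} \approx -50.939$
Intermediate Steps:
$a{\left(A,j \right)} = 5 j$
$k = -26$
$r{\left(I \right)} = \frac{26 I^{2}}{5}$ ($r{\left(I \right)} = - \frac{\left(-26\right) I^{2}}{5} = \frac{26 I^{2}}{5}$)
$Y{\left(y \right)} = -11520 - 256 y$ ($Y{\left(y \right)} = - 256 \left(y + 5 \cdot 9\right) = - 256 \left(y + 45\right) = - 256 \left(45 + y\right) = -11520 - 256 y$)
$\frac{r{\left(-292 \right)}}{Y{\left(-11 \right)}} = \frac{\frac{26}{5} \left(-292\right)^{2}}{-11520 - -2816} = \frac{\frac{26}{5} \cdot 85264}{-11520 + 2816} = \frac{2216864}{5 \left(-8704\right)} = \frac{2216864}{5} \left(- \frac{1}{8704}\right) = - \frac{69277}{1360}$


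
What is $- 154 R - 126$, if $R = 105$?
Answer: $-16296$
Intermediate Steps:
$- 154 R - 126 = \left(-154\right) 105 - 126 = -16170 - 126 = -16296$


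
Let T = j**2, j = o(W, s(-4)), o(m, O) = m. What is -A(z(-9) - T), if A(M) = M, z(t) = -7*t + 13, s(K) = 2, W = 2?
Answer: -72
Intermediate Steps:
j = 2
T = 4 (T = 2**2 = 4)
z(t) = 13 - 7*t
-A(z(-9) - T) = -((13 - 7*(-9)) - 1*4) = -((13 + 63) - 4) = -(76 - 4) = -1*72 = -72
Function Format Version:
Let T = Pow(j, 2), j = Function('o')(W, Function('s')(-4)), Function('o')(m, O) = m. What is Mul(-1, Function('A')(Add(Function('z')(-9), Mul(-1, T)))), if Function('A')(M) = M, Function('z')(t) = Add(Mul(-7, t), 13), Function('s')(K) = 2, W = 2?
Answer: -72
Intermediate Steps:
j = 2
T = 4 (T = Pow(2, 2) = 4)
Function('z')(t) = Add(13, Mul(-7, t))
Mul(-1, Function('A')(Add(Function('z')(-9), Mul(-1, T)))) = Mul(-1, Add(Add(13, Mul(-7, -9)), Mul(-1, 4))) = Mul(-1, Add(Add(13, 63), -4)) = Mul(-1, Add(76, -4)) = Mul(-1, 72) = -72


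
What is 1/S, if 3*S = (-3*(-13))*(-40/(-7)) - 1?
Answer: 21/1553 ≈ 0.013522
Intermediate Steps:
S = 1553/21 (S = ((-3*(-13))*(-40/(-7)) - 1)/3 = (39*(-40*(-⅐)) - 1)/3 = (39*(40/7) - 1)/3 = (1560/7 - 1)/3 = (⅓)*(1553/7) = 1553/21 ≈ 73.952)
1/S = 1/(1553/21) = 21/1553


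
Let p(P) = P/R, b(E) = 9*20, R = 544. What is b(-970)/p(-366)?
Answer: -16320/61 ≈ -267.54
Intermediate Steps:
b(E) = 180
p(P) = P/544
b(-970)/p(-366) = 180/(((1/544)*(-366))) = 180/(-183/272) = 180*(-272/183) = -16320/61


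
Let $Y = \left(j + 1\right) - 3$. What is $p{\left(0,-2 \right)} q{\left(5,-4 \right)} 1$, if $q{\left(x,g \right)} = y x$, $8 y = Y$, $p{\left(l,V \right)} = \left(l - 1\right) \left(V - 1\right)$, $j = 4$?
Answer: $\frac{15}{4} \approx 3.75$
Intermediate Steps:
$Y = 2$ ($Y = \left(4 + 1\right) - 3 = 5 - 3 = 2$)
$p{\left(l,V \right)} = \left(-1 + V\right) \left(-1 + l\right)$ ($p{\left(l,V \right)} = \left(-1 + l\right) \left(-1 + V\right) = \left(-1 + V\right) \left(-1 + l\right)$)
$y = \frac{1}{4}$ ($y = \frac{1}{8} \cdot 2 = \frac{1}{4} \approx 0.25$)
$q{\left(x,g \right)} = \frac{x}{4}$
$p{\left(0,-2 \right)} q{\left(5,-4 \right)} 1 = \left(1 - -2 - 0 - 0\right) \frac{1}{4} \cdot 5 \cdot 1 = \left(1 + 2 + 0 + 0\right) \frac{5}{4} \cdot 1 = 3 \cdot \frac{5}{4} \cdot 1 = \frac{15}{4} \cdot 1 = \frac{15}{4}$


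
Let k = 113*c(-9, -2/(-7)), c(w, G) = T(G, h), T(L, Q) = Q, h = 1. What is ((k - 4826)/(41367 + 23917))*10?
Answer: -23565/32642 ≈ -0.72192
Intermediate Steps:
c(w, G) = 1
k = 113 (k = 113*1 = 113)
((k - 4826)/(41367 + 23917))*10 = ((113 - 4826)/(41367 + 23917))*10 = -4713/65284*10 = -23565/32642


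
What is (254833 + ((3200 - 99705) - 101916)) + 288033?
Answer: 344445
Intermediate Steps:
(254833 + ((3200 - 99705) - 101916)) + 288033 = (254833 + (-96505 - 101916)) + 288033 = (254833 - 198421) + 288033 = 56412 + 288033 = 344445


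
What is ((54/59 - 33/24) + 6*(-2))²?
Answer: 34586161/222784 ≈ 155.25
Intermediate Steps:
((54/59 - 33/24) + 6*(-2))² = ((54*(1/59) - 33*1/24) - 12)² = ((54/59 - 11/8) - 12)² = (-217/472 - 12)² = (-5881/472)² = 34586161/222784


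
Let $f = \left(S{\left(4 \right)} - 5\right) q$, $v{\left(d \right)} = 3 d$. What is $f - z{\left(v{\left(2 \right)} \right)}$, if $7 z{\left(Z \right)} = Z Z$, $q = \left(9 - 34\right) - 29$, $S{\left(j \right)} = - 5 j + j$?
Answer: $\frac{7902}{7} \approx 1128.9$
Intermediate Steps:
$S{\left(j \right)} = - 4 j$
$q = -54$ ($q = -25 - 29 = -54$)
$z{\left(Z \right)} = \frac{Z^{2}}{7}$ ($z{\left(Z \right)} = \frac{Z Z}{7} = \frac{Z^{2}}{7}$)
$f = 1134$ ($f = \left(\left(-4\right) 4 - 5\right) \left(-54\right) = \left(-16 - 5\right) \left(-54\right) = \left(-21\right) \left(-54\right) = 1134$)
$f - z{\left(v{\left(2 \right)} \right)} = 1134 - \frac{\left(3 \cdot 2\right)^{2}}{7} = 1134 - \frac{6^{2}}{7} = 1134 - \frac{1}{7} \cdot 36 = 1134 - \frac{36}{7} = \frac{7902}{7}$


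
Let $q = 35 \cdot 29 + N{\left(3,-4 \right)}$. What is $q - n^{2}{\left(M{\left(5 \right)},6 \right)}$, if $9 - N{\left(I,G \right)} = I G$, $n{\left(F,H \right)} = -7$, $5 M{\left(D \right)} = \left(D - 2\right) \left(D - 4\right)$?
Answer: $987$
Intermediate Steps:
$M{\left(D \right)} = \frac{\left(-4 + D\right) \left(-2 + D\right)}{5}$ ($M{\left(D \right)} = \frac{\left(D - 2\right) \left(D - 4\right)}{5} = \frac{\left(-2 + D\right) \left(-4 + D\right)}{5} = \frac{\left(-4 + D\right) \left(-2 + D\right)}{5}$)
$N{\left(I,G \right)} = 9 - G I$ ($N{\left(I,G \right)} = 9 - I G = 9 - G I$)
$q = 1036$ ($q = 35 \cdot 29 - \left(-9 - 12\right) = 1015 + \left(9 + 12\right) = 1015 + 21 = 1036$)
$q - n^{2}{\left(M{\left(5 \right)},6 \right)} = 1036 - \left(-7\right)^{2} = 1036 - 49 = 987$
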